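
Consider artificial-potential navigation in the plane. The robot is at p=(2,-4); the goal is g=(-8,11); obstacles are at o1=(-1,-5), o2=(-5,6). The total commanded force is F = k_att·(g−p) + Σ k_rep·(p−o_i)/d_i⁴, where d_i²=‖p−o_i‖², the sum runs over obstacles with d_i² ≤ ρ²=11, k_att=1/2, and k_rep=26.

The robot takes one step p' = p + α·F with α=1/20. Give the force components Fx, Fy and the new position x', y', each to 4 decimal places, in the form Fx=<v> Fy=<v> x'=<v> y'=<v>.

F_att = 1/2·(g−p) = 1/2·(-10,15) = (-5.0000,7.5000)
o1: d²=10 ≤ ρ²=11; F_rep = 26·(3,1)/10² = (0.7800,0.2600)
o2: d²=149 > ρ²=11 → inactive
F = F_att + ΣF_rep = (-4.2200,7.7600)
p' = p + 1/20·F = (1.7890,-3.6120)

Fx=-4.2200 Fy=7.7600 x'=1.7890 y'=-3.6120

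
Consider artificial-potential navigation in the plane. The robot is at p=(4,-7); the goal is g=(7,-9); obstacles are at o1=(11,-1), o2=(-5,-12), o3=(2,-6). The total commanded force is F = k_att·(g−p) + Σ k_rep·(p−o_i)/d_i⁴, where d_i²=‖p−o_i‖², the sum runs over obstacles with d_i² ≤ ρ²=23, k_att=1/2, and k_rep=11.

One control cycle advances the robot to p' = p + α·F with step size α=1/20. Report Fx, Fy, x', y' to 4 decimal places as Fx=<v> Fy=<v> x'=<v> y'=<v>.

F_att = 1/2·(g−p) = 1/2·(3,-2) = (1.5000,-1.0000)
o1: d²=85 > ρ²=23 → inactive
o2: d²=106 > ρ²=23 → inactive
o3: d²=5 ≤ ρ²=23; F_rep = 11·(2,-1)/5² = (0.8800,-0.4400)
F = F_att + ΣF_rep = (2.3800,-1.4400)
p' = p + 1/20·F = (4.1190,-7.0720)

Fx=2.3800 Fy=-1.4400 x'=4.1190 y'=-7.0720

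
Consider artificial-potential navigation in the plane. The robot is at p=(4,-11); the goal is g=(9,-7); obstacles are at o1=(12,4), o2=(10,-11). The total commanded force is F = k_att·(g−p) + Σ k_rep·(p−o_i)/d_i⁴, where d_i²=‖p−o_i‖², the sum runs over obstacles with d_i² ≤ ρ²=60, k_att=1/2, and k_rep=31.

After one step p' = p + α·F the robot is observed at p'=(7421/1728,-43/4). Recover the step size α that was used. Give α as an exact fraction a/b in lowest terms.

α = 1/8

F_att = 1/2·(g−p) = 1/2·(5,4) = (2.5000,2.0000)
o1: d²=289 > ρ²=60 → inactive
o2: d²=36 ≤ ρ²=60; F_rep = 31·(-6,0)/36² = (-0.1435,0.0000)
F = F_att + ΣF_rep = (2.3565,2.0000)
Δp = p'−p = (0.2946,0.2500); α = Δx/Fx = (509/1728) / (509/216) = 1/8
check: Δy/Fy = (1/4) / (2) = 1/8 ✓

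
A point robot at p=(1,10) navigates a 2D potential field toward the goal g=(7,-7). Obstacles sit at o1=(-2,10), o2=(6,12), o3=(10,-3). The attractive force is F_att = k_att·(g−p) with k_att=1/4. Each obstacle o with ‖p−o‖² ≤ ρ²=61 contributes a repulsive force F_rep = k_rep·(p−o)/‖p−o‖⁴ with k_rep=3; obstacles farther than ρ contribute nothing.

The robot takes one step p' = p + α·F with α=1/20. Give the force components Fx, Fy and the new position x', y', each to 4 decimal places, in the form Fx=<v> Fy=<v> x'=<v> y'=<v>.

F_att = 1/4·(g−p) = 1/4·(6,-17) = (1.5000,-4.2500)
o1: d²=9 ≤ ρ²=61; F_rep = 3·(3,0)/9² = (0.1111,0.0000)
o2: d²=29 ≤ ρ²=61; F_rep = 3·(-5,-2)/29² = (-0.0178,-0.0071)
o3: d²=250 > ρ²=61 → inactive
F = F_att + ΣF_rep = (1.5933,-4.2571)
p' = p + 1/20·F = (1.0797,9.7871)

Fx=1.5933 Fy=-4.2571 x'=1.0797 y'=9.7871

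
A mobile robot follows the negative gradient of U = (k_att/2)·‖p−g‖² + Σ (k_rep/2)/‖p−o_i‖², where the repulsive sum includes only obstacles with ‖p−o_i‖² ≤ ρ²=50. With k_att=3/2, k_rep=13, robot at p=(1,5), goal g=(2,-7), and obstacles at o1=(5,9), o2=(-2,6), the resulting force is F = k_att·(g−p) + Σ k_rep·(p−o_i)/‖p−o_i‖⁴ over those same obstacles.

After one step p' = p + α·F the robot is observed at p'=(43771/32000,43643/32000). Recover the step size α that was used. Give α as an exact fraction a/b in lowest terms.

α = 1/5

F_att = 3/2·(g−p) = 3/2·(1,-12) = (1.5000,-18.0000)
o1: d²=32 ≤ ρ²=50; F_rep = 13·(-4,-4)/32² = (-0.0508,-0.0508)
o2: d²=10 ≤ ρ²=50; F_rep = 13·(3,-1)/10² = (0.3900,-0.1300)
F = F_att + ΣF_rep = (1.8392,-18.1808)
Δp = p'−p = (0.3678,-3.6362); α = Δx/Fx = (11771/32000) / (11771/6400) = 1/5
check: Δy/Fy = (-116357/32000) / (-116357/6400) = 1/5 ✓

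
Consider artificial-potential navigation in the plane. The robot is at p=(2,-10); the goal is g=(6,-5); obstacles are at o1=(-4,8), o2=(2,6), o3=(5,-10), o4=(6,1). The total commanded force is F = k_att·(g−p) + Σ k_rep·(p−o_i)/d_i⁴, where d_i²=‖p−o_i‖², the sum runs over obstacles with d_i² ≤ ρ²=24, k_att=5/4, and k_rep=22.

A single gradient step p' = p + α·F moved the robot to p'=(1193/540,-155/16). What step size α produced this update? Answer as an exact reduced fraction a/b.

α = 1/20

F_att = 5/4·(g−p) = 5/4·(4,5) = (5.0000,6.2500)
o1: d²=360 > ρ²=24 → inactive
o2: d²=256 > ρ²=24 → inactive
o3: d²=9 ≤ ρ²=24; F_rep = 22·(-3,0)/9² = (-0.8148,0.0000)
o4: d²=137 > ρ²=24 → inactive
F = F_att + ΣF_rep = (4.1852,6.2500)
Δp = p'−p = (0.2093,0.3125); α = Δx/Fx = (113/540) / (113/27) = 1/20
check: Δy/Fy = (5/16) / (25/4) = 1/20 ✓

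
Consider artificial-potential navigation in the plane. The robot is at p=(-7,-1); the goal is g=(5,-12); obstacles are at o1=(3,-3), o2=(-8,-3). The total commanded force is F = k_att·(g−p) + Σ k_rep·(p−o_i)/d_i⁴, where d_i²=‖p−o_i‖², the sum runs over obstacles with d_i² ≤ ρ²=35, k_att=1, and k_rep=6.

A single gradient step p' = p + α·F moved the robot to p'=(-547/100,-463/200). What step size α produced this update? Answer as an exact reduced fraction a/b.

F_att = 1·(g−p) = 1·(12,-11) = (12.0000,-11.0000)
o1: d²=104 > ρ²=35 → inactive
o2: d²=5 ≤ ρ²=35; F_rep = 6·(1,2)/5² = (0.2400,0.4800)
F = F_att + ΣF_rep = (12.2400,-10.5200)
Δp = p'−p = (1.5300,-1.3150); α = Δx/Fx = (153/100) / (306/25) = 1/8
check: Δy/Fy = (-263/200) / (-263/25) = 1/8 ✓

α = 1/8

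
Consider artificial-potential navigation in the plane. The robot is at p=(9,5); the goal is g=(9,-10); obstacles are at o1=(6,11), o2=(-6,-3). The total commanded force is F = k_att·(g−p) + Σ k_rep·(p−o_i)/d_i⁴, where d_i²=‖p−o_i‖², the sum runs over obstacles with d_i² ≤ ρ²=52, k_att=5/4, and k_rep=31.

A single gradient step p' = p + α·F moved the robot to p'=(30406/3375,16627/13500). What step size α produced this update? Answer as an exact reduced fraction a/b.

α = 1/5

F_att = 5/4·(g−p) = 5/4·(0,-15) = (0.0000,-18.7500)
o1: d²=45 ≤ ρ²=52; F_rep = 31·(3,-6)/45² = (0.0459,-0.0919)
o2: d²=289 > ρ²=52 → inactive
F = F_att + ΣF_rep = (0.0459,-18.8419)
Δp = p'−p = (0.0092,-3.7684); α = Δx/Fx = (31/3375) / (31/675) = 1/5
check: Δy/Fy = (-50873/13500) / (-50873/2700) = 1/5 ✓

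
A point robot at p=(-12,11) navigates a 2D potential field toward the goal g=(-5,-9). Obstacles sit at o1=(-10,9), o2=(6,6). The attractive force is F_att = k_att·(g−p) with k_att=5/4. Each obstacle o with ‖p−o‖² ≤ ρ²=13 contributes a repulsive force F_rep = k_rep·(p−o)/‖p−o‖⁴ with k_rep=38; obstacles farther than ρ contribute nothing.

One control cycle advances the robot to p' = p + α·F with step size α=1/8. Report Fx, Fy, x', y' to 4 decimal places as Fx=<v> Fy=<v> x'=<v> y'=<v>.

Fx=7.5625 Fy=-23.8125 x'=-11.0547 y'=8.0234

F_att = 5/4·(g−p) = 5/4·(7,-20) = (8.7500,-25.0000)
o1: d²=8 ≤ ρ²=13; F_rep = 38·(-2,2)/8² = (-1.1875,1.1875)
o2: d²=349 > ρ²=13 → inactive
F = F_att + ΣF_rep = (7.5625,-23.8125)
p' = p + 1/8·F = (-11.0547,8.0234)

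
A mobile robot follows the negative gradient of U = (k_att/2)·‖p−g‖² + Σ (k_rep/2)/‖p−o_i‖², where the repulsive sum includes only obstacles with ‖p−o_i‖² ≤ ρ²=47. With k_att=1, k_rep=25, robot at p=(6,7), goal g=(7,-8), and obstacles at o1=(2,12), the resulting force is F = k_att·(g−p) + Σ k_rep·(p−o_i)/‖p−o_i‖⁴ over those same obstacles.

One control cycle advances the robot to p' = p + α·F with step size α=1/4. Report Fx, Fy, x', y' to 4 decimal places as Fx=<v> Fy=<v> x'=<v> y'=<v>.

Fx=1.0595 Fy=-15.0744 x'=6.2649 y'=3.2314

F_att = 1·(g−p) = 1·(1,-15) = (1.0000,-15.0000)
o1: d²=41 ≤ ρ²=47; F_rep = 25·(4,-5)/41² = (0.0595,-0.0744)
F = F_att + ΣF_rep = (1.0595,-15.0744)
p' = p + 1/4·F = (6.2649,3.2314)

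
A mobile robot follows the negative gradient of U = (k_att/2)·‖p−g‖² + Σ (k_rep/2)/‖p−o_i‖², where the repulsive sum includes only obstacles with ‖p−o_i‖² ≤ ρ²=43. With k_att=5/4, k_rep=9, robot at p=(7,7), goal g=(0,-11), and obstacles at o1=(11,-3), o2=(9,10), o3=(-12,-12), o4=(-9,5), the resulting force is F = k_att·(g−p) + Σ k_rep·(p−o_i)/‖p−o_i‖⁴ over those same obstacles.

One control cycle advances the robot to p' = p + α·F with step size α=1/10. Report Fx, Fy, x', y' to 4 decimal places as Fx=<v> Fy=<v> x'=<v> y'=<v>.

F_att = 5/4·(g−p) = 5/4·(-7,-18) = (-8.7500,-22.5000)
o1: d²=116 > ρ²=43 → inactive
o2: d²=13 ≤ ρ²=43; F_rep = 9·(-2,-3)/13² = (-0.1065,-0.1598)
o3: d²=722 > ρ²=43 → inactive
o4: d²=260 > ρ²=43 → inactive
F = F_att + ΣF_rep = (-8.8565,-22.6598)
p' = p + 1/10·F = (6.1143,4.7340)

Fx=-8.8565 Fy=-22.6598 x'=6.1143 y'=4.7340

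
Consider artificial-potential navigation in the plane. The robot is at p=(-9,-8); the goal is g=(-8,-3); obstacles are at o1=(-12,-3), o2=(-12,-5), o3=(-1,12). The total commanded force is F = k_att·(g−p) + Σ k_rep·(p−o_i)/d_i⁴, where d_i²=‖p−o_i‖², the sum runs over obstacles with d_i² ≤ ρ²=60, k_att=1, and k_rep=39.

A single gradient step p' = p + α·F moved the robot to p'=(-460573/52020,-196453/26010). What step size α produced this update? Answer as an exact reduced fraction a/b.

α = 1/10

F_att = 1·(g−p) = 1·(1,5) = (1.0000,5.0000)
o1: d²=34 ≤ ρ²=60; F_rep = 39·(3,-5)/34² = (0.1012,-0.1687)
o2: d²=18 ≤ ρ²=60; F_rep = 39·(3,-3)/18² = (0.3611,-0.3611)
o3: d²=464 > ρ²=60 → inactive
F = F_att + ΣF_rep = (1.4623,4.4702)
Δp = p'−p = (0.1462,0.4470); α = Δx/Fx = (7607/52020) / (7607/5202) = 1/10
check: Δy/Fy = (11627/26010) / (11627/2601) = 1/10 ✓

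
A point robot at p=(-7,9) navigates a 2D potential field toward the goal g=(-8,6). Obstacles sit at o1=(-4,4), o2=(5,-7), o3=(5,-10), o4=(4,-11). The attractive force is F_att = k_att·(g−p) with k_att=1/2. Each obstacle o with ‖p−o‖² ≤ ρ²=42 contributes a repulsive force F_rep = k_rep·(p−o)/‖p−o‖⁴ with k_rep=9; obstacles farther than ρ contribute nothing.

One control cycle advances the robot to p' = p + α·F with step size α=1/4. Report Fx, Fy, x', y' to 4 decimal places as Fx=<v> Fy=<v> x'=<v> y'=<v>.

F_att = 1/2·(g−p) = 1/2·(-1,-3) = (-0.5000,-1.5000)
o1: d²=34 ≤ ρ²=42; F_rep = 9·(-3,5)/34² = (-0.0234,0.0389)
o2: d²=400 > ρ²=42 → inactive
o3: d²=505 > ρ²=42 → inactive
o4: d²=521 > ρ²=42 → inactive
F = F_att + ΣF_rep = (-0.5234,-1.4611)
p' = p + 1/4·F = (-7.1308,8.6347)

Fx=-0.5234 Fy=-1.4611 x'=-7.1308 y'=8.6347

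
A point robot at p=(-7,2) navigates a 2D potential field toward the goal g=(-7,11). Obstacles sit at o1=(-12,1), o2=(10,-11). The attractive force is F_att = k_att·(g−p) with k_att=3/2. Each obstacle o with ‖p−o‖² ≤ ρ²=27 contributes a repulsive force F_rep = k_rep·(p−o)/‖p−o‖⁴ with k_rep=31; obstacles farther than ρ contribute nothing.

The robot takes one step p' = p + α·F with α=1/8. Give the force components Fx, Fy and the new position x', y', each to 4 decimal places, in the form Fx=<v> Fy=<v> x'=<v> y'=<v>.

Fx=0.2293 Fy=13.5459 x'=-6.9713 y'=3.6932

F_att = 3/2·(g−p) = 3/2·(0,9) = (0.0000,13.5000)
o1: d²=26 ≤ ρ²=27; F_rep = 31·(5,1)/26² = (0.2293,0.0459)
o2: d²=458 > ρ²=27 → inactive
F = F_att + ΣF_rep = (0.2293,13.5459)
p' = p + 1/8·F = (-6.9713,3.6932)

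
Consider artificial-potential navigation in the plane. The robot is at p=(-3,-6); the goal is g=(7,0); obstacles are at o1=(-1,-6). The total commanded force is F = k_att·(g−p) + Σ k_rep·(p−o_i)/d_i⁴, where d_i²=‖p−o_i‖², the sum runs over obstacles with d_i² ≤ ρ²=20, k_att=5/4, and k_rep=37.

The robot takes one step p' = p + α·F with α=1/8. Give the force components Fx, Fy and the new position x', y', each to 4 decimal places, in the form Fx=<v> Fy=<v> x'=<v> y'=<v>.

F_att = 5/4·(g−p) = 5/4·(10,6) = (12.5000,7.5000)
o1: d²=4 ≤ ρ²=20; F_rep = 37·(-2,0)/4² = (-4.6250,0.0000)
F = F_att + ΣF_rep = (7.8750,7.5000)
p' = p + 1/8·F = (-2.0156,-5.0625)

Fx=7.8750 Fy=7.5000 x'=-2.0156 y'=-5.0625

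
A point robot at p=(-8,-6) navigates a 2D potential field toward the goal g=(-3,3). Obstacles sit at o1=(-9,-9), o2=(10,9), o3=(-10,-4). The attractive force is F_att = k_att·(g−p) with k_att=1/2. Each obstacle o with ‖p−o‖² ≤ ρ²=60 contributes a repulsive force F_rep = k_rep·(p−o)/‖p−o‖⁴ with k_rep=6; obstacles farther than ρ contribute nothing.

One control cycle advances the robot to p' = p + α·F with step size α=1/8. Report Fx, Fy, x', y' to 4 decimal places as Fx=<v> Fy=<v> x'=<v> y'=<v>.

Fx=2.7475 Fy=4.4925 x'=-7.6566 y'=-5.4384

F_att = 1/2·(g−p) = 1/2·(5,9) = (2.5000,4.5000)
o1: d²=10 ≤ ρ²=60; F_rep = 6·(1,3)/10² = (0.0600,0.1800)
o2: d²=549 > ρ²=60 → inactive
o3: d²=8 ≤ ρ²=60; F_rep = 6·(2,-2)/8² = (0.1875,-0.1875)
F = F_att + ΣF_rep = (2.7475,4.4925)
p' = p + 1/8·F = (-7.6566,-5.4384)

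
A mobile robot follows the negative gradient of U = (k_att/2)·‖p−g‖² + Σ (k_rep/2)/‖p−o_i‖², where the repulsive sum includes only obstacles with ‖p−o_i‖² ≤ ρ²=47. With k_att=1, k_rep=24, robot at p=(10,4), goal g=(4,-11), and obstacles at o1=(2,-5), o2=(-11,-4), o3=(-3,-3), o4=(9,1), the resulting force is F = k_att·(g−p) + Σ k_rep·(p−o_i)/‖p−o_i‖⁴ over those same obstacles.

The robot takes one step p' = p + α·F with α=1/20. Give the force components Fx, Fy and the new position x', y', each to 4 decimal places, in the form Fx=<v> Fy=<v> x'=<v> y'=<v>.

Fx=-5.7600 Fy=-14.2800 x'=9.7120 y'=3.2860

F_att = 1·(g−p) = 1·(-6,-15) = (-6.0000,-15.0000)
o1: d²=145 > ρ²=47 → inactive
o2: d²=505 > ρ²=47 → inactive
o3: d²=218 > ρ²=47 → inactive
o4: d²=10 ≤ ρ²=47; F_rep = 24·(1,3)/10² = (0.2400,0.7200)
F = F_att + ΣF_rep = (-5.7600,-14.2800)
p' = p + 1/20·F = (9.7120,3.2860)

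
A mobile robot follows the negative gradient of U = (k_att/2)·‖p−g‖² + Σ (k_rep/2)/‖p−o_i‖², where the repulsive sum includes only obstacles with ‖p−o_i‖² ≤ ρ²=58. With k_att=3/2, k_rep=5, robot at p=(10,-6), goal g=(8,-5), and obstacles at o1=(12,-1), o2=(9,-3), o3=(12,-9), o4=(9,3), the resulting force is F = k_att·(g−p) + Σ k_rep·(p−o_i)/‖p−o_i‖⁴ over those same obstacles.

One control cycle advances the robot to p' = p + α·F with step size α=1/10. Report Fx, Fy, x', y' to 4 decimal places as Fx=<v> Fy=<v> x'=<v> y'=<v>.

F_att = 3/2·(g−p) = 3/2·(-2,1) = (-3.0000,1.5000)
o1: d²=29 ≤ ρ²=58; F_rep = 5·(-2,-5)/29² = (-0.0119,-0.0297)
o2: d²=10 ≤ ρ²=58; F_rep = 5·(1,-3)/10² = (0.0500,-0.1500)
o3: d²=13 ≤ ρ²=58; F_rep = 5·(-2,3)/13² = (-0.0592,0.0888)
o4: d²=82 > ρ²=58 → inactive
F = F_att + ΣF_rep = (-3.0211,1.4090)
p' = p + 1/10·F = (9.6979,-5.8591)

Fx=-3.0211 Fy=1.4090 x'=9.6979 y'=-5.8591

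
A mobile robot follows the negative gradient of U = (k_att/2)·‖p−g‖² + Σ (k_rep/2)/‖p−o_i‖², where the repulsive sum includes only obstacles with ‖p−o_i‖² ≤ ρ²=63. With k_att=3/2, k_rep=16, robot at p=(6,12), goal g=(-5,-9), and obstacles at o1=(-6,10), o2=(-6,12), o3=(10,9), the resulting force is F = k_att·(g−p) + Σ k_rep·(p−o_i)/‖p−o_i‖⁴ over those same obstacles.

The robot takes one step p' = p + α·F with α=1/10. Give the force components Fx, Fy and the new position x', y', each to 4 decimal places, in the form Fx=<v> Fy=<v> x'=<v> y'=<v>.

F_att = 3/2·(g−p) = 3/2·(-11,-21) = (-16.5000,-31.5000)
o1: d²=148 > ρ²=63 → inactive
o2: d²=144 > ρ²=63 → inactive
o3: d²=25 ≤ ρ²=63; F_rep = 16·(-4,3)/25² = (-0.1024,0.0768)
F = F_att + ΣF_rep = (-16.6024,-31.4232)
p' = p + 1/10·F = (4.3398,8.8577)

Fx=-16.6024 Fy=-31.4232 x'=4.3398 y'=8.8577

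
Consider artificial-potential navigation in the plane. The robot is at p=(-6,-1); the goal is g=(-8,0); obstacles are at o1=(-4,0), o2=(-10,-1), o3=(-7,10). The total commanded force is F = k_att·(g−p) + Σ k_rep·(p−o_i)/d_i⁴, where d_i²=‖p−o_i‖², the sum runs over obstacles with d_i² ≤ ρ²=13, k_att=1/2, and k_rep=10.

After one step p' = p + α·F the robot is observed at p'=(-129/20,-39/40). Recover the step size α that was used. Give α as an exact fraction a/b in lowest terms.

F_att = 1/2·(g−p) = 1/2·(-2,1) = (-1.0000,0.5000)
o1: d²=5 ≤ ρ²=13; F_rep = 10·(-2,-1)/5² = (-0.8000,-0.4000)
o2: d²=16 > ρ²=13 → inactive
o3: d²=122 > ρ²=13 → inactive
F = F_att + ΣF_rep = (-1.8000,0.1000)
Δp = p'−p = (-0.4500,0.0250); α = Δx/Fx = (-9/20) / (-9/5) = 1/4
check: Δy/Fy = (1/40) / (1/10) = 1/4 ✓

α = 1/4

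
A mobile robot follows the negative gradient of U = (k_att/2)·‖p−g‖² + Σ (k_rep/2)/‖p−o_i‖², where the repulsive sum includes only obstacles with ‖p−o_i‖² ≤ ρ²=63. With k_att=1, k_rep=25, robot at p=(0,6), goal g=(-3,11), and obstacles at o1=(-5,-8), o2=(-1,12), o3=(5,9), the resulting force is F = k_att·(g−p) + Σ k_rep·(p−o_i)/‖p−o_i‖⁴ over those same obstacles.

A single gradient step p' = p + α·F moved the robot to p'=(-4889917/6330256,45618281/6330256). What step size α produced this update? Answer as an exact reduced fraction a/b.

α = 1/4

F_att = 1·(g−p) = 1·(-3,5) = (-3.0000,5.0000)
o1: d²=221 > ρ²=63 → inactive
o2: d²=37 ≤ ρ²=63; F_rep = 25·(1,-6)/37² = (0.0183,-0.1096)
o3: d²=34 ≤ ρ²=63; F_rep = 25·(-5,-3)/34² = (-0.1081,-0.0649)
F = F_att + ΣF_rep = (-3.0899,4.8256)
Δp = p'−p = (-0.7725,1.2064); α = Δx/Fx = (-4889917/6330256) / (-4889917/1582564) = 1/4
check: Δy/Fy = (7636745/6330256) / (7636745/1582564) = 1/4 ✓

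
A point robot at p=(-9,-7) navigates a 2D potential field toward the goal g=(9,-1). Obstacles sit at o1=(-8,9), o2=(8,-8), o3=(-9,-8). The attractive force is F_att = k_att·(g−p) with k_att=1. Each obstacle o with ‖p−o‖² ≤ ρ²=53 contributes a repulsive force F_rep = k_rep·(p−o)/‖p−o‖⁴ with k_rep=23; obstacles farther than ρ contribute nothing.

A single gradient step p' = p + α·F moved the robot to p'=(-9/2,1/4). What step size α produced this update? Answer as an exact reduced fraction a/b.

α = 1/4

F_att = 1·(g−p) = 1·(18,6) = (18.0000,6.0000)
o1: d²=257 > ρ²=53 → inactive
o2: d²=290 > ρ²=53 → inactive
o3: d²=1 ≤ ρ²=53; F_rep = 23·(0,1)/1² = (0.0000,23.0000)
F = F_att + ΣF_rep = (18.0000,29.0000)
Δp = p'−p = (4.5000,7.2500); α = Δx/Fx = (9/2) / (18) = 1/4
check: Δy/Fy = (29/4) / (29) = 1/4 ✓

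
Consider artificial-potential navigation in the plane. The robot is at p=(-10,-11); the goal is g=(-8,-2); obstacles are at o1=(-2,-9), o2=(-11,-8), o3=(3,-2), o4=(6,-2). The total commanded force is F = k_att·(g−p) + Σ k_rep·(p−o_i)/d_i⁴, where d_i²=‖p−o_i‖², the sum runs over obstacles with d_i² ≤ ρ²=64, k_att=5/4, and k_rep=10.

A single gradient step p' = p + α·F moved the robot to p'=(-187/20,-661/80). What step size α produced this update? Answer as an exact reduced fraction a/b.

F_att = 5/4·(g−p) = 5/4·(2,9) = (2.5000,11.2500)
o1: d²=68 > ρ²=64 → inactive
o2: d²=10 ≤ ρ²=64; F_rep = 10·(1,-3)/10² = (0.1000,-0.3000)
o3: d²=250 > ρ²=64 → inactive
o4: d²=337 > ρ²=64 → inactive
F = F_att + ΣF_rep = (2.6000,10.9500)
Δp = p'−p = (0.6500,2.7375); α = Δx/Fx = (13/20) / (13/5) = 1/4
check: Δy/Fy = (219/80) / (219/20) = 1/4 ✓

α = 1/4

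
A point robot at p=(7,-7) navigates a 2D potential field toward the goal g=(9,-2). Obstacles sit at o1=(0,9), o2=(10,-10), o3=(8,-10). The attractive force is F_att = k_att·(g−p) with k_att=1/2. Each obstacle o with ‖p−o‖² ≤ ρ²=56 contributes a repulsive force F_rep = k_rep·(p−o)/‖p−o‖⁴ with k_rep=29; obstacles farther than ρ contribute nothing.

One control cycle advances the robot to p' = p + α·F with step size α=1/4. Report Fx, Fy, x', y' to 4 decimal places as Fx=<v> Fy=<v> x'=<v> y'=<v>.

Fx=0.4415 Fy=3.6385 x'=7.1104 y'=-6.0904

F_att = 1/2·(g−p) = 1/2·(2,5) = (1.0000,2.5000)
o1: d²=305 > ρ²=56 → inactive
o2: d²=18 ≤ ρ²=56; F_rep = 29·(-3,3)/18² = (-0.2685,0.2685)
o3: d²=10 ≤ ρ²=56; F_rep = 29·(-1,3)/10² = (-0.2900,0.8700)
F = F_att + ΣF_rep = (0.4415,3.6385)
p' = p + 1/4·F = (7.1104,-6.0904)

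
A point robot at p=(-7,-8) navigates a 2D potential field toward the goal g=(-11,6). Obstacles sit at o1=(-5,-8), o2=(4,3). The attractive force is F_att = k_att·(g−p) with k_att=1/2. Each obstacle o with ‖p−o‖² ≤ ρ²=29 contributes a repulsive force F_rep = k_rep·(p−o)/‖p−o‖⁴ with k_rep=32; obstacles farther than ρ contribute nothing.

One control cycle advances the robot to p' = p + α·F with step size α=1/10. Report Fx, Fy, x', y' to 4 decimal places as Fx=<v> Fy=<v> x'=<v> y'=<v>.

Fx=-6.0000 Fy=7.0000 x'=-7.6000 y'=-7.3000

F_att = 1/2·(g−p) = 1/2·(-4,14) = (-2.0000,7.0000)
o1: d²=4 ≤ ρ²=29; F_rep = 32·(-2,0)/4² = (-4.0000,0.0000)
o2: d²=242 > ρ²=29 → inactive
F = F_att + ΣF_rep = (-6.0000,7.0000)
p' = p + 1/10·F = (-7.6000,-7.3000)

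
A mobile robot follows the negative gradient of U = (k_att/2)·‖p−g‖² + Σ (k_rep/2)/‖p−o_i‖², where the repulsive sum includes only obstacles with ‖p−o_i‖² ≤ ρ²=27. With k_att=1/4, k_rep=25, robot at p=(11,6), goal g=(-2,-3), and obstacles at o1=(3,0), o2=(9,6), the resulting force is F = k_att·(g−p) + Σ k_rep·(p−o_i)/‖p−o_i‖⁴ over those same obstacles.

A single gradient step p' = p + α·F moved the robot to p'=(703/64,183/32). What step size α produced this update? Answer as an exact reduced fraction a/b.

α = 1/8

F_att = 1/4·(g−p) = 1/4·(-13,-9) = (-3.2500,-2.2500)
o1: d²=100 > ρ²=27 → inactive
o2: d²=4 ≤ ρ²=27; F_rep = 25·(2,0)/4² = (3.1250,0.0000)
F = F_att + ΣF_rep = (-0.1250,-2.2500)
Δp = p'−p = (-0.0156,-0.2812); α = Δx/Fx = (-1/64) / (-1/8) = 1/8
check: Δy/Fy = (-9/32) / (-9/4) = 1/8 ✓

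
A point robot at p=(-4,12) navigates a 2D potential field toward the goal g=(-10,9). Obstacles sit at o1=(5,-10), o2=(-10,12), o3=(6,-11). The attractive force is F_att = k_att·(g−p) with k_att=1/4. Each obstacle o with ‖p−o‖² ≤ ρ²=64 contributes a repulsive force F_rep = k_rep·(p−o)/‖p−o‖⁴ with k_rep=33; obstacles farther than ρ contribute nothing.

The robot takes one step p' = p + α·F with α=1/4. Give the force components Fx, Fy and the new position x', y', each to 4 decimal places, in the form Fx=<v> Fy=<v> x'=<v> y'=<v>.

Fx=-1.3472 Fy=-0.7500 x'=-4.3368 y'=11.8125

F_att = 1/4·(g−p) = 1/4·(-6,-3) = (-1.5000,-0.7500)
o1: d²=565 > ρ²=64 → inactive
o2: d²=36 ≤ ρ²=64; F_rep = 33·(6,0)/36² = (0.1528,0.0000)
o3: d²=629 > ρ²=64 → inactive
F = F_att + ΣF_rep = (-1.3472,-0.7500)
p' = p + 1/4·F = (-4.3368,11.8125)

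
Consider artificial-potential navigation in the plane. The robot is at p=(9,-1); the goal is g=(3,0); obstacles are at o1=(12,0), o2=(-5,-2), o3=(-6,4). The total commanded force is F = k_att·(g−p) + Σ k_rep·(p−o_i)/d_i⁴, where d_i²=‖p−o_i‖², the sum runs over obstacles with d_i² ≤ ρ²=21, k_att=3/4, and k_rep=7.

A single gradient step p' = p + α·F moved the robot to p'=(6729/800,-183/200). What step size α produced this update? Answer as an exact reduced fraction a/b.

F_att = 3/4·(g−p) = 3/4·(-6,1) = (-4.5000,0.7500)
o1: d²=10 ≤ ρ²=21; F_rep = 7·(-3,-1)/10² = (-0.2100,-0.0700)
o2: d²=197 > ρ²=21 → inactive
o3: d²=250 > ρ²=21 → inactive
F = F_att + ΣF_rep = (-4.7100,0.6800)
Δp = p'−p = (-0.5887,0.0850); α = Δx/Fx = (-471/800) / (-471/100) = 1/8
check: Δy/Fy = (17/200) / (17/25) = 1/8 ✓

α = 1/8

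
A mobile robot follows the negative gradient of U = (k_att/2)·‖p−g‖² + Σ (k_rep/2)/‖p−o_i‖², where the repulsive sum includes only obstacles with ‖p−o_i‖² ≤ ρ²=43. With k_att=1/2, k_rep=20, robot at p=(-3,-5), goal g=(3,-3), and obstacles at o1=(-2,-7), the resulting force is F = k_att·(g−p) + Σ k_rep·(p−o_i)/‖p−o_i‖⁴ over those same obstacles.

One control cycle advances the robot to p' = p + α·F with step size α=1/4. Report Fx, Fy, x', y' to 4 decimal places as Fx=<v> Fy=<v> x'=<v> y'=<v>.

F_att = 1/2·(g−p) = 1/2·(6,2) = (3.0000,1.0000)
o1: d²=5 ≤ ρ²=43; F_rep = 20·(-1,2)/5² = (-0.8000,1.6000)
F = F_att + ΣF_rep = (2.2000,2.6000)
p' = p + 1/4·F = (-2.4500,-4.3500)

Fx=2.2000 Fy=2.6000 x'=-2.4500 y'=-4.3500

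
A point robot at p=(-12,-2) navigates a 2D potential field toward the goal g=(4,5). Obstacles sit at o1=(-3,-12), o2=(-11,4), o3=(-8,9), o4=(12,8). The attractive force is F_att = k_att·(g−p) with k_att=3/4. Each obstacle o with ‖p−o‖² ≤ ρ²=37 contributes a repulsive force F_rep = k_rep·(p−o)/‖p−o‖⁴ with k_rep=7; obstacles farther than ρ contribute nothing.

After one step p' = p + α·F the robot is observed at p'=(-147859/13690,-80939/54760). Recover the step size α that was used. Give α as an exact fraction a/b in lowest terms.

α = 1/10

F_att = 3/4·(g−p) = 3/4·(16,7) = (12.0000,5.2500)
o1: d²=181 > ρ²=37 → inactive
o2: d²=37 ≤ ρ²=37; F_rep = 7·(-1,-6)/37² = (-0.0051,-0.0307)
o3: d²=137 > ρ²=37 → inactive
o4: d²=676 > ρ²=37 → inactive
F = F_att + ΣF_rep = (11.9949,5.2193)
Δp = p'−p = (1.1995,0.5219); α = Δx/Fx = (16421/13690) / (16421/1369) = 1/10
check: Δy/Fy = (28581/54760) / (28581/5476) = 1/10 ✓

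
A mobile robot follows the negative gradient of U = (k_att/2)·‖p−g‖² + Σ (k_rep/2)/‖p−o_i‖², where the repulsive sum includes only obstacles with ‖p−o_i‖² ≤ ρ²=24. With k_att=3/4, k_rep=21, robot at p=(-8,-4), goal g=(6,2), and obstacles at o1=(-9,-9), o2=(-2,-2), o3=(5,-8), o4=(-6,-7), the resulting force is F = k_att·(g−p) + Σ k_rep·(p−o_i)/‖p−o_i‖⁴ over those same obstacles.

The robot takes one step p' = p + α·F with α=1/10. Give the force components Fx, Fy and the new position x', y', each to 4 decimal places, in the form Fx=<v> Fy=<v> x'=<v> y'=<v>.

F_att = 3/4·(g−p) = 3/4·(14,6) = (10.5000,4.5000)
o1: d²=26 > ρ²=24 → inactive
o2: d²=40 > ρ²=24 → inactive
o3: d²=185 > ρ²=24 → inactive
o4: d²=13 ≤ ρ²=24; F_rep = 21·(-2,3)/13² = (-0.2485,0.3728)
F = F_att + ΣF_rep = (10.2515,4.8728)
p' = p + 1/10·F = (-6.9749,-3.5127)

Fx=10.2515 Fy=4.8728 x'=-6.9749 y'=-3.5127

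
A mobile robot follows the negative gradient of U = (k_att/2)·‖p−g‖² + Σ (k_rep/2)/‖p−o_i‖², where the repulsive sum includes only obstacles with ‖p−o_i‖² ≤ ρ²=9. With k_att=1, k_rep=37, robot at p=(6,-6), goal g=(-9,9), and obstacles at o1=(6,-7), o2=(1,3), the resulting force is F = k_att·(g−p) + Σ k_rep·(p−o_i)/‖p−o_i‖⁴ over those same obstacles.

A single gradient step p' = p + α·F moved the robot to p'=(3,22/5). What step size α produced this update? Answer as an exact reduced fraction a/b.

F_att = 1·(g−p) = 1·(-15,15) = (-15.0000,15.0000)
o1: d²=1 ≤ ρ²=9; F_rep = 37·(0,1)/1² = (0.0000,37.0000)
o2: d²=106 > ρ²=9 → inactive
F = F_att + ΣF_rep = (-15.0000,52.0000)
Δp = p'−p = (-3.0000,10.4000); α = Δx/Fx = (-3) / (-15) = 1/5
check: Δy/Fy = (52/5) / (52) = 1/5 ✓

α = 1/5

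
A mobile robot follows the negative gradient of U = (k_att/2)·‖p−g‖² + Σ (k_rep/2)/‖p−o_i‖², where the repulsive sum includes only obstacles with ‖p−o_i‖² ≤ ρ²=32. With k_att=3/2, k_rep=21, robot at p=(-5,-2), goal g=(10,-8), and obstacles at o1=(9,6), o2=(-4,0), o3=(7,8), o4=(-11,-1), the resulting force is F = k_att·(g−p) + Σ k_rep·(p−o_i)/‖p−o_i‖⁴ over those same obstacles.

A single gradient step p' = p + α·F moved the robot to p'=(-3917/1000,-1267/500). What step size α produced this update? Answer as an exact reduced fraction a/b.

α = 1/20

F_att = 3/2·(g−p) = 3/2·(15,-6) = (22.5000,-9.0000)
o1: d²=260 > ρ²=32 → inactive
o2: d²=5 ≤ ρ²=32; F_rep = 21·(-1,-2)/5² = (-0.8400,-1.6800)
o3: d²=244 > ρ²=32 → inactive
o4: d²=37 > ρ²=32 → inactive
F = F_att + ΣF_rep = (21.6600,-10.6800)
Δp = p'−p = (1.0830,-0.5340); α = Δx/Fx = (1083/1000) / (1083/50) = 1/20
check: Δy/Fy = (-267/500) / (-267/25) = 1/20 ✓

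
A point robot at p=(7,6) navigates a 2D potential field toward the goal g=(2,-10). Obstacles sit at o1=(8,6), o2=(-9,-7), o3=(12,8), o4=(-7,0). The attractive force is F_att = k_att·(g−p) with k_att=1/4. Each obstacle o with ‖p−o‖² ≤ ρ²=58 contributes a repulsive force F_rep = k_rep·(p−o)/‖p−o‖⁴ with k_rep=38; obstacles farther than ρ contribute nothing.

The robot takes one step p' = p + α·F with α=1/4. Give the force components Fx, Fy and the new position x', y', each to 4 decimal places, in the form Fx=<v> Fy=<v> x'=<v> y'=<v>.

F_att = 1/4·(g−p) = 1/4·(-5,-16) = (-1.2500,-4.0000)
o1: d²=1 ≤ ρ²=58; F_rep = 38·(-1,0)/1² = (-38.0000,0.0000)
o2: d²=425 > ρ²=58 → inactive
o3: d²=29 ≤ ρ²=58; F_rep = 38·(-5,-2)/29² = (-0.2259,-0.0904)
o4: d²=232 > ρ²=58 → inactive
F = F_att + ΣF_rep = (-39.4759,-4.0904)
p' = p + 1/4·F = (-2.8690,4.9774)

Fx=-39.4759 Fy=-4.0904 x'=-2.8690 y'=4.9774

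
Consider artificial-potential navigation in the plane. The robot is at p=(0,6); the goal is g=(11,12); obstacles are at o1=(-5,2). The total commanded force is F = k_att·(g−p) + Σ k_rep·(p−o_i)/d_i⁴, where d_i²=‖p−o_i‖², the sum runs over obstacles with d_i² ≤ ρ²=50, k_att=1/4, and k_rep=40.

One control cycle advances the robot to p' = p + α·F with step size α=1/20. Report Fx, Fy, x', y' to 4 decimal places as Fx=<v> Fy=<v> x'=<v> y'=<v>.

Fx=2.8690 Fy=1.5952 x'=0.1434 y'=6.0798

F_att = 1/4·(g−p) = 1/4·(11,6) = (2.7500,1.5000)
o1: d²=41 ≤ ρ²=50; F_rep = 40·(5,4)/41² = (0.1190,0.0952)
F = F_att + ΣF_rep = (2.8690,1.5952)
p' = p + 1/20·F = (0.1434,6.0798)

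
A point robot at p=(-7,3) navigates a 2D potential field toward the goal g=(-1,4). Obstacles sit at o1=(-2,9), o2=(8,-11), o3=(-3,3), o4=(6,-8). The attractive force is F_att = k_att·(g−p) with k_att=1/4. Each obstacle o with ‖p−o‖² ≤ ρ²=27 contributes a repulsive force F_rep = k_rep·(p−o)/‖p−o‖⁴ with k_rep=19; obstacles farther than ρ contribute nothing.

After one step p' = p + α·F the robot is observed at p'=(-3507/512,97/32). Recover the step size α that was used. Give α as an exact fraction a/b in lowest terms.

F_att = 1/4·(g−p) = 1/4·(6,1) = (1.5000,0.2500)
o1: d²=61 > ρ²=27 → inactive
o2: d²=421 > ρ²=27 → inactive
o3: d²=16 ≤ ρ²=27; F_rep = 19·(-4,0)/16² = (-0.2969,0.0000)
o4: d²=290 > ρ²=27 → inactive
F = F_att + ΣF_rep = (1.2031,0.2500)
Δp = p'−p = (0.1504,0.0312); α = Δx/Fx = (77/512) / (77/64) = 1/8
check: Δy/Fy = (1/32) / (1/4) = 1/8 ✓

α = 1/8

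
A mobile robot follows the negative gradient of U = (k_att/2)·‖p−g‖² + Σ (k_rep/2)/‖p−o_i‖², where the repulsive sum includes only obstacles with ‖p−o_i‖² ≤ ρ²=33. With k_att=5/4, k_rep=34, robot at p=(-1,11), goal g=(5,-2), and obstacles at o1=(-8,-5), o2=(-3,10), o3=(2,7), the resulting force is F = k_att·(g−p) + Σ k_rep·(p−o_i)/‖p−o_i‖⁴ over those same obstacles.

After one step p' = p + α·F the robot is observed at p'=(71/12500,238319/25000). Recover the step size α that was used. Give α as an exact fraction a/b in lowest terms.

α = 1/10

F_att = 5/4·(g−p) = 5/4·(6,-13) = (7.5000,-16.2500)
o1: d²=305 > ρ²=33 → inactive
o2: d²=5 ≤ ρ²=33; F_rep = 34·(2,1)/5² = (2.7200,1.3600)
o3: d²=25 ≤ ρ²=33; F_rep = 34·(-3,4)/25² = (-0.1632,0.2176)
F = F_att + ΣF_rep = (10.0568,-14.6724)
Δp = p'−p = (1.0057,-1.4672); α = Δx/Fx = (12571/12500) / (12571/1250) = 1/10
check: Δy/Fy = (-36681/25000) / (-36681/2500) = 1/10 ✓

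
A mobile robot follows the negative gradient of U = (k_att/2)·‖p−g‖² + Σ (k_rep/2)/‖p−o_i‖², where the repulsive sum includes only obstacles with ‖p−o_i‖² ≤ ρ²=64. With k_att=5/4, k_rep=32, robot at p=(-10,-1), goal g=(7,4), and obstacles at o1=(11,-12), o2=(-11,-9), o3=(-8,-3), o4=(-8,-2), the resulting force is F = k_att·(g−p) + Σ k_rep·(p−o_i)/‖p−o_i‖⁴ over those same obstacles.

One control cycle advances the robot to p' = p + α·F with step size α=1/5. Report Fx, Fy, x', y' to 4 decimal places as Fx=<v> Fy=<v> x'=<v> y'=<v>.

Fx=17.6900 Fy=8.5300 x'=-6.4620 y'=0.7060

F_att = 5/4·(g−p) = 5/4·(17,5) = (21.2500,6.2500)
o1: d²=562 > ρ²=64 → inactive
o2: d²=65 > ρ²=64 → inactive
o3: d²=8 ≤ ρ²=64; F_rep = 32·(-2,2)/8² = (-1.0000,1.0000)
o4: d²=5 ≤ ρ²=64; F_rep = 32·(-2,1)/5² = (-2.5600,1.2800)
F = F_att + ΣF_rep = (17.6900,8.5300)
p' = p + 1/5·F = (-6.4620,0.7060)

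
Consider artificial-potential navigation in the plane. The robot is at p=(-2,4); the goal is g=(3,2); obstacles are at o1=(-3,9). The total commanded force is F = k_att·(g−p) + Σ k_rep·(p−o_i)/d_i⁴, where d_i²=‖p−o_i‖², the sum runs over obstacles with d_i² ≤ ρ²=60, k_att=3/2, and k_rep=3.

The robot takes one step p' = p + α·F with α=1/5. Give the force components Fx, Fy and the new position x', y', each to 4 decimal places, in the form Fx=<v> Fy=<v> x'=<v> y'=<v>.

F_att = 3/2·(g−p) = 3/2·(5,-2) = (7.5000,-3.0000)
o1: d²=26 ≤ ρ²=60; F_rep = 3·(1,-5)/26² = (0.0044,-0.0222)
F = F_att + ΣF_rep = (7.5044,-3.0222)
p' = p + 1/5·F = (-0.4991,3.3956)

Fx=7.5044 Fy=-3.0222 x'=-0.4991 y'=3.3956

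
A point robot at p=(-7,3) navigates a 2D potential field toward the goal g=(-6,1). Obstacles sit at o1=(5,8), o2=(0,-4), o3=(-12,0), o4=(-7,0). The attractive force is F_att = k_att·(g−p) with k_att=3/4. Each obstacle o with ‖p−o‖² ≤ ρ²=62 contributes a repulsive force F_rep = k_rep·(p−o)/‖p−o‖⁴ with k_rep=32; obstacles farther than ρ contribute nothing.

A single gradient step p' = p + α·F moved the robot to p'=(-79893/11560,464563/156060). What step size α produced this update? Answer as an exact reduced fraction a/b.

α = 1/10

F_att = 3/4·(g−p) = 3/4·(1,-2) = (0.7500,-1.5000)
o1: d²=169 > ρ²=62 → inactive
o2: d²=98 > ρ²=62 → inactive
o3: d²=34 ≤ ρ²=62; F_rep = 32·(5,3)/34² = (0.1384,0.0830)
o4: d²=9 ≤ ρ²=62; F_rep = 32·(0,3)/9² = (0.0000,1.1852)
F = F_att + ΣF_rep = (0.8884,-0.2318)
Δp = p'−p = (0.0888,-0.0232); α = Δx/Fx = (1027/11560) / (1027/1156) = 1/10
check: Δy/Fy = (-3617/156060) / (-3617/15606) = 1/10 ✓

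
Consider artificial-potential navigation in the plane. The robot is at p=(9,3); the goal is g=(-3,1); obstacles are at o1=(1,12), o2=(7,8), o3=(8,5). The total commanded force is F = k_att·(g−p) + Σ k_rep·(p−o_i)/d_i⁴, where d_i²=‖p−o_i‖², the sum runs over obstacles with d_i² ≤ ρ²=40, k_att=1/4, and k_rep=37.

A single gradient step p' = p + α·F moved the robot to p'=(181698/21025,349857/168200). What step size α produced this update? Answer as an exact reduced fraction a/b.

F_att = 1/4·(g−p) = 1/4·(-12,-2) = (-3.0000,-0.5000)
o1: d²=145 > ρ²=40 → inactive
o2: d²=29 ≤ ρ²=40; F_rep = 37·(2,-5)/29² = (0.0880,-0.2200)
o3: d²=5 ≤ ρ²=40; F_rep = 37·(1,-2)/5² = (1.4800,-2.9600)
F = F_att + ΣF_rep = (-1.4320,-3.6800)
Δp = p'−p = (-0.3580,-0.9200); α = Δx/Fx = (-7527/21025) / (-30108/21025) = 1/4
check: Δy/Fy = (-154743/168200) / (-154743/42050) = 1/4 ✓

α = 1/4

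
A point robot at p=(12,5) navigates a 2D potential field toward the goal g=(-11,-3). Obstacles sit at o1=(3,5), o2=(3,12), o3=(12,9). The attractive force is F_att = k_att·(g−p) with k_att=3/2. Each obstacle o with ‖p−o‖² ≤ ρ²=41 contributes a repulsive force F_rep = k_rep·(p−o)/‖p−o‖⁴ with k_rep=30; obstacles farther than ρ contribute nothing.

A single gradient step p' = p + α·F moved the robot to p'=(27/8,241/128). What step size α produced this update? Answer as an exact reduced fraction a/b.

α = 1/4

F_att = 3/2·(g−p) = 3/2·(-23,-8) = (-34.5000,-12.0000)
o1: d²=81 > ρ²=41 → inactive
o2: d²=130 > ρ²=41 → inactive
o3: d²=16 ≤ ρ²=41; F_rep = 30·(0,-4)/16² = (0.0000,-0.4688)
F = F_att + ΣF_rep = (-34.5000,-12.4688)
Δp = p'−p = (-8.6250,-3.1172); α = Δx/Fx = (-69/8) / (-69/2) = 1/4
check: Δy/Fy = (-399/128) / (-399/32) = 1/4 ✓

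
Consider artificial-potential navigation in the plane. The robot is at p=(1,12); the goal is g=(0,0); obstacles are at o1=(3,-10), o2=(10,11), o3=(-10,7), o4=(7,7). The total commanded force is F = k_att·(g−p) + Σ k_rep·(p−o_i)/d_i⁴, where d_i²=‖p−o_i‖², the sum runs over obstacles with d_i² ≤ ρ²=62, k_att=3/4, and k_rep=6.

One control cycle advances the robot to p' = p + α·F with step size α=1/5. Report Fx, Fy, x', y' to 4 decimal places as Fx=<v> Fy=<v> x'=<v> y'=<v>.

Fx=-0.7597 Fy=-8.9919 x'=0.8481 y'=10.2016

F_att = 3/4·(g−p) = 3/4·(-1,-12) = (-0.7500,-9.0000)
o1: d²=488 > ρ²=62 → inactive
o2: d²=82 > ρ²=62 → inactive
o3: d²=146 > ρ²=62 → inactive
o4: d²=61 ≤ ρ²=62; F_rep = 6·(-6,5)/61² = (-0.0097,0.0081)
F = F_att + ΣF_rep = (-0.7597,-8.9919)
p' = p + 1/5·F = (0.8481,10.2016)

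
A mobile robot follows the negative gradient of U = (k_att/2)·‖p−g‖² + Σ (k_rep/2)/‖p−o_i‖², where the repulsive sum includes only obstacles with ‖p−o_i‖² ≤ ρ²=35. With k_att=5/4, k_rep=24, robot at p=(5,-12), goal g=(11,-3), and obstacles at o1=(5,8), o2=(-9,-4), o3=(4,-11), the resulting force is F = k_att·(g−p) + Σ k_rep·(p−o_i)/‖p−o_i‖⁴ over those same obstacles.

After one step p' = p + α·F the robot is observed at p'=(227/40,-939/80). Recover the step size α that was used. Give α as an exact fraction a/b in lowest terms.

F_att = 5/4·(g−p) = 5/4·(6,9) = (7.5000,11.2500)
o1: d²=400 > ρ²=35 → inactive
o2: d²=260 > ρ²=35 → inactive
o3: d²=2 ≤ ρ²=35; F_rep = 24·(1,-1)/2² = (6.0000,-6.0000)
F = F_att + ΣF_rep = (13.5000,5.2500)
Δp = p'−p = (0.6750,0.2625); α = Δx/Fx = (27/40) / (27/2) = 1/20
check: Δy/Fy = (21/80) / (21/4) = 1/20 ✓

α = 1/20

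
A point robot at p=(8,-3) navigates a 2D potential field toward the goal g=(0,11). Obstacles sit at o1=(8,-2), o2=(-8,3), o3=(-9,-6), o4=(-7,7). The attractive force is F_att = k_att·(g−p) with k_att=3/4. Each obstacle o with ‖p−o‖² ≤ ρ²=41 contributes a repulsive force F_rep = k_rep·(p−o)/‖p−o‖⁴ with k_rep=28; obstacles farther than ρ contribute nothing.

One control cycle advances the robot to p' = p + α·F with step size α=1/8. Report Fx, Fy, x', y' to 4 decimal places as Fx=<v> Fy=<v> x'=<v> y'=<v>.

F_att = 3/4·(g−p) = 3/4·(-8,14) = (-6.0000,10.5000)
o1: d²=1 ≤ ρ²=41; F_rep = 28·(0,-1)/1² = (0.0000,-28.0000)
o2: d²=292 > ρ²=41 → inactive
o3: d²=298 > ρ²=41 → inactive
o4: d²=325 > ρ²=41 → inactive
F = F_att + ΣF_rep = (-6.0000,-17.5000)
p' = p + 1/8·F = (7.2500,-5.1875)

Fx=-6.0000 Fy=-17.5000 x'=7.2500 y'=-5.1875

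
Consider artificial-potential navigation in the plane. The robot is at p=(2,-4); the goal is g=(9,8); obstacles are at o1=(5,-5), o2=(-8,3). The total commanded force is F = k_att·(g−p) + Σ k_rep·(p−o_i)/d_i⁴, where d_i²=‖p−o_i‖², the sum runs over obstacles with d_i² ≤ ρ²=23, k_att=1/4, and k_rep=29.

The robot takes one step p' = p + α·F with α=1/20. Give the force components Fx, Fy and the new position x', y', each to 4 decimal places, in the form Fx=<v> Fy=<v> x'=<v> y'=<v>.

Fx=0.8800 Fy=3.2900 x'=2.0440 y'=-3.8355

F_att = 1/4·(g−p) = 1/4·(7,12) = (1.7500,3.0000)
o1: d²=10 ≤ ρ²=23; F_rep = 29·(-3,1)/10² = (-0.8700,0.2900)
o2: d²=149 > ρ²=23 → inactive
F = F_att + ΣF_rep = (0.8800,3.2900)
p' = p + 1/20·F = (2.0440,-3.8355)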